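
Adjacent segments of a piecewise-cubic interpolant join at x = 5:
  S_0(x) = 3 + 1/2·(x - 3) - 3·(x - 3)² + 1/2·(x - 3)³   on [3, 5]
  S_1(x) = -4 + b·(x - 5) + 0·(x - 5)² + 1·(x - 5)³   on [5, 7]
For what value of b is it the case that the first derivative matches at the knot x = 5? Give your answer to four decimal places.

-5.5000

S_0'(x) = 1/2 - 6·(x - 3) + 3/2·(x - 3)², so S_0'(5) = -11/2. On the right, S_1'(5) = b, so b = -11/2.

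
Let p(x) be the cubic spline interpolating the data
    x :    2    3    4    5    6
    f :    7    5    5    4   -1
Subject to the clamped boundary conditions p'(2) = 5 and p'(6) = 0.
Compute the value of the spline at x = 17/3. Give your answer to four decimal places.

With σ_i denoting the second derivative at x_i, h_i = 1, 1, 1, 1, and Δ_i = (y_(i+1) − y_i)/h_i = -2, 0, -1, -5:
  1·σ_0 + 4·σ_1 + 1·σ_2 = 6(Δ_1 - Δ_0) = 12
  1·σ_1 + 4·σ_2 + 1·σ_3 = 6(Δ_2 - Δ_1) = -6
  1·σ_2 + 4·σ_3 + 1·σ_4 = 6(Δ_3 - Δ_2) = -24
Clamped end conditions give two more equations: 2h_0·σ_0 + h_0·σ_1 = 6(Δ_0 - p'(2)) = -42 and h_3·σ_3 + 2h_3·σ_4 = 6(p'(6) - Δ_3) = 30.
Solving the tridiagonal system: σ_0 = -725/28, σ_1 = 137/14, σ_2 = -5/4, σ_3 = -151/14, σ_4 = 571/28.
On [5, 6], p(x) = 4 - 269/56·(x - 5) - 151/28·(x - 5)² + 291/56·(x - 5)³.
With (x - 5) = 2/3: p(17/3) = -5/84.

-0.0595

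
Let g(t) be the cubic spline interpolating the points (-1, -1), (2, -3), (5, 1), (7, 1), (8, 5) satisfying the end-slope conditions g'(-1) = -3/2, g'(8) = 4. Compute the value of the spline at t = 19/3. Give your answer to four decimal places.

Write m_i for g''(x_i). With h_i = 3, 3, 2, 1 and divided differences Δ_i = -2/3, 4/3, 0, 4, the continuity of g' gives the tridiagonal system
  3·m_0 + 12·m_1 + 3·m_2 = 6(Δ_1 - Δ_0) = 12
  3·m_1 + 10·m_2 + 2·m_3 = 6(Δ_2 - Δ_1) = -8
  2·m_2 + 6·m_3 + 1·m_4 = 6(Δ_3 - Δ_2) = 24
Clamped end conditions give two more equations: 2h_0·m_0 + h_0·m_1 = 6(Δ_0 - g'(-1)) = 5 and h_3·m_3 + 2h_3·m_4 = 6(g'(8) - Δ_3) = 0.
Solving the tridiagonal system: m_0 = 11/216, m_1 = 169/108, m_2 = -499/216, m_3 = 281/54, m_4 = -281/108.
On [5, 7], g(t) = 1 - 7/36·(t - 5) - 499/432·(t - 5)² + 541/864·(t - 5)³.
With (t - 5) = 4/3: g(19/3) = 125/729.

0.1715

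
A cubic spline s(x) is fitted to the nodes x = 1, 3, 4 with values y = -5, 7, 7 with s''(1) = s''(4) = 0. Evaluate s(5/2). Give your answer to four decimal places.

With m_i denoting the second derivative at x_i, h_i = 2, 1, and Δ_i = (y_(i+1) − y_i)/h_i = 6, 0:
  2·m_0 + 6·m_1 + 1·m_2 = 6(Δ_1 - Δ_0) = -36
Natural end conditions: m_0 = m_2 = 0.
Solving the tridiagonal system: m_0 = 0, m_1 = -6, m_2 = 0.
On [1, 3], s(x) = -5 + 8·(x - 1) + 0·(x - 1)² - 1/2·(x - 1)³.
With (x - 1) = 3/2: s(5/2) = 85/16.

5.3125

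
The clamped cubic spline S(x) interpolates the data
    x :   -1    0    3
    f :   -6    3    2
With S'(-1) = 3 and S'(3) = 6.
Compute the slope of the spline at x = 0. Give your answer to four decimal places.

8.1250

Put σ_i = S'' at the i-th knot. Here h = (1, 3) and Δ = (9, -1/3), so the interior equations h_(i-1)·σ_(i-1) + 2(h_(i-1)+h_i)·σ_i + h_i·σ_(i+1) = 6(Δ_i − Δ_(i-1)) read
  1·σ_0 + 8·σ_1 + 3·σ_2 = 6(Δ_1 - Δ_0) = -56
Clamped end conditions give two more equations: 2h_0·σ_0 + h_0·σ_1 = 6(Δ_0 - S'(-1)) = 36 and h_1·σ_1 + 2h_1·σ_2 = 6(S'(3) - Δ_1) = 38.
Solving the tridiagonal system: σ_0 = 103/4, σ_1 = -31/2, σ_2 = 169/12.
On [0, 3], S'(x) = b_1 + 2c_1·x + 3d_1·x² with b_1 = Δ_1 - h_1(2σ_1 + σ_2)/6 = 65/8, c_1 = σ_1/2 = -31/4, d_1 = (σ_2 - σ_1)/(6h_1) = 355/216. So S'(0) = 65/8.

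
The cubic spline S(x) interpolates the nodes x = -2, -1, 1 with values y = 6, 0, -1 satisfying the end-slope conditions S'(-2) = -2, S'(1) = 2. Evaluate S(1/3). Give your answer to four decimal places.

Write σ_i for S''(x_i). With h_i = 1, 2 and divided differences Δ_i = -6, -1/2, the continuity of S' gives the tridiagonal system
  1·σ_0 + 6·σ_1 + 2·σ_2 = 6(Δ_1 - Δ_0) = 33
Clamped end conditions give two more equations: 2h_0·σ_0 + h_0·σ_1 = 6(Δ_0 - S'(-2)) = -24 and h_1·σ_1 + 2h_1·σ_2 = 6(S'(1) - Δ_1) = 15.
Forward elimination and back-substitution give σ_0 = -97/6, σ_1 = 25/3, σ_2 = -5/12.
On [-1, 1], S(x) = 0 - 71/12·(x + 1) + 25/6·(x + 1)² - 35/48·(x + 1)³.
With (x + 1) = 4/3: S(1/3) = -179/81.

-2.2099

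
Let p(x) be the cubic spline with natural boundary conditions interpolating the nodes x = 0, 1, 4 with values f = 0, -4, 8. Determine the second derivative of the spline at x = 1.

Put M_i = p'' at the i-th knot. Here h = (1, 3) and Δ = (-4, 4), so the interior equations h_(i-1)·M_(i-1) + 2(h_(i-1)+h_i)·M_i + h_i·M_(i+1) = 6(Δ_i − Δ_(i-1)) read
  1·M_0 + 8·M_1 + 3·M_2 = 6(Δ_1 - Δ_0) = 48
Natural end conditions: M_0 = M_2 = 0.
Forward elimination and back-substitution give M_0 = 0, M_1 = 6, M_2 = 0.

6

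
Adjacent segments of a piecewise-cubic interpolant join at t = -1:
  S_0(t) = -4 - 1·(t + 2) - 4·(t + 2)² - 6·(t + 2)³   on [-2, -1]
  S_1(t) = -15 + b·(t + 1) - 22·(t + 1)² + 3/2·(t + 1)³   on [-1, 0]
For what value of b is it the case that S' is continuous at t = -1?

S_0'(t) = -1 - 8·(t + 2) - 18·(t + 2)², so S_0'(-1) = -27. On the right, S_1'(-1) = b, so b = -27.

-27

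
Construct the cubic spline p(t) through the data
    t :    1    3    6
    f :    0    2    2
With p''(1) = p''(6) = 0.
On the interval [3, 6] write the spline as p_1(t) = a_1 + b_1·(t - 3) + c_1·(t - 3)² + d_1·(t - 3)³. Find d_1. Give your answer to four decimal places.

Write m_i for p''(x_i). With h_i = 2, 3 and divided differences Δ_i = 1, 0, the continuity of p' gives the tridiagonal system
  2·m_0 + 10·m_1 + 3·m_2 = 6(Δ_1 - Δ_0) = -6
Natural end conditions: m_0 = m_2 = 0.
Forward elimination and back-substitution give m_0 = 0, m_1 = -3/5, m_2 = 0.
On [3, 6], with p_1(t) = a_1 + b_1·(t - 3) + c_1·(t - 3)² + d_1·(t - 3)³: c_1 = m_1/2 = -3/10, d_1 = (m_2 - m_1)/(6h_1) = 1/30, b_1 = Δ_1 - h_1(2m_1 + m_2)/6 = 3/5.

0.0333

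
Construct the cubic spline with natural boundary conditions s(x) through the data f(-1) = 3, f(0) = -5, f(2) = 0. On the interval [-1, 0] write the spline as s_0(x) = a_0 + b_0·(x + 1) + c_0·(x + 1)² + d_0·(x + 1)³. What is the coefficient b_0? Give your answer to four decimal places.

-9.7500

Put m_i = s'' at the i-th knot. Here h = (1, 2) and Δ = (-8, 5/2), so the interior equations h_(i-1)·m_(i-1) + 2(h_(i-1)+h_i)·m_i + h_i·m_(i+1) = 6(Δ_i − Δ_(i-1)) read
  1·m_0 + 6·m_1 + 2·m_2 = 6(Δ_1 - Δ_0) = 63
Natural end conditions: m_0 = m_2 = 0.
Solving the tridiagonal system: m_0 = 0, m_1 = 21/2, m_2 = 0.
On [-1, 0], with s_0(x) = a_0 + b_0·(x + 1) + c_0·(x + 1)² + d_0·(x + 1)³: c_0 = m_0/2 = 0, d_0 = (m_1 - m_0)/(6h_0) = 7/4, b_0 = Δ_0 - h_0(2m_0 + m_1)/6 = -39/4.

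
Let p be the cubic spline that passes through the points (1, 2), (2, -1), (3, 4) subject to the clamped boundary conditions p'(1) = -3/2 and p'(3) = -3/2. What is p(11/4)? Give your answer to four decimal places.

3.5352

Let M_i = p''(x_i). Step sizes h_i = 1, 1; slopes of the chords Δ_i = (y_(i+1) - y_i)/h_i = -3, 5.
  1·M_0 + 4·M_1 + 1·M_2 = 6(Δ_1 - Δ_0) = 48
Clamped end conditions give two more equations: 2h_0·M_0 + h_0·M_1 = 6(Δ_0 - p'(1)) = -9 and h_1·M_1 + 2h_1·M_2 = 6(p'(3) - Δ_1) = -39.
Solving the tridiagonal system: M_0 = -33/2, M_1 = 24, M_2 = -63/2.
On [2, 3], p(x) = -1 + 9/4·(x - 2) + 12·(x - 2)² - 37/4·(x - 2)³.
With (x - 2) = 3/4: p(11/4) = 905/256.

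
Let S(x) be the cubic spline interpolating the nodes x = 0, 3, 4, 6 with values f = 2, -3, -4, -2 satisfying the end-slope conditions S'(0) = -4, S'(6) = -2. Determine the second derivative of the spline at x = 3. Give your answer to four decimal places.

-1.1429

With σ_i denoting the second derivative at x_i, h_i = 3, 1, 2, and Δ_i = (y_(i+1) − y_i)/h_i = -5/3, -1, 1:
  3·σ_0 + 8·σ_1 + 1·σ_2 = 6(Δ_1 - Δ_0) = 4
  1·σ_1 + 6·σ_2 + 2·σ_3 = 6(Δ_2 - Δ_1) = 12
Clamped end conditions give two more equations: 2h_0·σ_0 + h_0·σ_1 = 6(Δ_0 - S'(0)) = 14 and h_2·σ_2 + 2h_2·σ_3 = 6(S'(6) - Δ_2) = -18.
Forward elimination and back-substitution give σ_0 = 61/21, σ_1 = -8/7, σ_2 = 31/7, σ_3 = -47/7.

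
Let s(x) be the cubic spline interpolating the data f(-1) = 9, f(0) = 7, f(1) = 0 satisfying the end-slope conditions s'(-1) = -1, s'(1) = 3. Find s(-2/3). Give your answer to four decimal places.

8.8704

With M_i denoting the second derivative at x_i, h_i = 1, 1, and Δ_i = (y_(i+1) − y_i)/h_i = -2, -7:
  1·M_0 + 4·M_1 + 1·M_2 = 6(Δ_1 - Δ_0) = -30
Clamped end conditions give two more equations: 2h_0·M_0 + h_0·M_1 = 6(Δ_0 - s'(-1)) = -6 and h_1·M_1 + 2h_1·M_2 = 6(s'(1) - Δ_1) = 60.
Hence M_0 = 13/2, M_1 = -19, M_2 = 79/2.
On [-1, 0], s(x) = 9 - 1·(x + 1) + 13/4·(x + 1)² - 17/4·(x + 1)³.
With (x + 1) = 1/3: s(-2/3) = 479/54.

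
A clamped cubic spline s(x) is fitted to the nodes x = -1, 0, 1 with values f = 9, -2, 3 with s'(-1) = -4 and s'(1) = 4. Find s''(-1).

-41

Put m_i = s'' at the i-th knot. Here h = (1, 1) and Δ = (-11, 5), so the interior equations h_(i-1)·m_(i-1) + 2(h_(i-1)+h_i)·m_i + h_i·m_(i+1) = 6(Δ_i − Δ_(i-1)) read
  1·m_0 + 4·m_1 + 1·m_2 = 6(Δ_1 - Δ_0) = 96
Clamped end conditions give two more equations: 2h_0·m_0 + h_0·m_1 = 6(Δ_0 - s'(-1)) = -42 and h_1·m_1 + 2h_1·m_2 = 6(s'(1) - Δ_1) = -6.
Solving the tridiagonal system: m_0 = -41, m_1 = 40, m_2 = -23.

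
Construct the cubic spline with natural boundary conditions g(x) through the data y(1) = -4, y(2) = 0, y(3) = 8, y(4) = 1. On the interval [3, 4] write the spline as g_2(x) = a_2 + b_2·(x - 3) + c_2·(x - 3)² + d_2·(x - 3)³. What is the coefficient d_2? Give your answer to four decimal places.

4.2667

Put σ_i = g'' at the i-th knot. Here h = (1, 1, 1) and Δ = (4, 8, -7), so the interior equations h_(i-1)·σ_(i-1) + 2(h_(i-1)+h_i)·σ_i + h_i·σ_(i+1) = 6(Δ_i − Δ_(i-1)) read
  1·σ_0 + 4·σ_1 + 1·σ_2 = 6(Δ_1 - Δ_0) = 24
  1·σ_1 + 4·σ_2 + 1·σ_3 = 6(Δ_2 - Δ_1) = -90
Natural end conditions: σ_0 = σ_3 = 0.
Solving: σ_0 = 0, σ_1 = 62/5, σ_2 = -128/5, σ_3 = 0.
On [3, 4], with g_2(x) = a_2 + b_2·(x - 3) + c_2·(x - 3)² + d_2·(x - 3)³: c_2 = σ_2/2 = -64/5, d_2 = (σ_3 - σ_2)/(6h_2) = 64/15, b_2 = Δ_2 - h_2(2σ_2 + σ_3)/6 = 23/15.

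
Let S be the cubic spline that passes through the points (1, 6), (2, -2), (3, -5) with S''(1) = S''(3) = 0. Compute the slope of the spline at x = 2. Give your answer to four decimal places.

Write M_i for S''(x_i). With h_i = 1, 1 and divided differences Δ_i = -8, -3, the continuity of S' gives the tridiagonal system
  1·M_0 + 4·M_1 + 1·M_2 = 6(Δ_1 - Δ_0) = 30
Natural end conditions: M_0 = M_2 = 0.
Hence M_0 = 0, M_1 = 15/2, M_2 = 0.
On [2, 3], S'(x) = b_1 + 2c_1·(x - 2) + 3d_1·(x - 2)² with b_1 = Δ_1 - h_1(2M_1 + M_2)/6 = -11/2, c_1 = M_1/2 = 15/4, d_1 = (M_2 - M_1)/(6h_1) = -5/4. So S'(2) = -11/2.

-5.5000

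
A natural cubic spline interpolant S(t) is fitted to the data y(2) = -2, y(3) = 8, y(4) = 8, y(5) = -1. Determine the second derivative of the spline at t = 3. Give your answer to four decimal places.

-12.4000

Put m_i = S'' at the i-th knot. Here h = (1, 1, 1) and Δ = (10, 0, -9), so the interior equations h_(i-1)·m_(i-1) + 2(h_(i-1)+h_i)·m_i + h_i·m_(i+1) = 6(Δ_i − Δ_(i-1)) read
  1·m_0 + 4·m_1 + 1·m_2 = 6(Δ_1 - Δ_0) = -60
  1·m_1 + 4·m_2 + 1·m_3 = 6(Δ_2 - Δ_1) = -54
Natural end conditions: m_0 = m_3 = 0.
Solving the tridiagonal system: m_0 = 0, m_1 = -62/5, m_2 = -52/5, m_3 = 0.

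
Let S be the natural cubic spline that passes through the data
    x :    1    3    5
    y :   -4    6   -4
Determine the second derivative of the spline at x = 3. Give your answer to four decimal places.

-7.5000

Let σ_i = S''(x_i). Step sizes h_i = 2, 2; slopes of the chords Δ_i = (y_(i+1) - y_i)/h_i = 5, -5.
  2·σ_0 + 8·σ_1 + 2·σ_2 = 6(Δ_1 - Δ_0) = -60
Natural end conditions: σ_0 = σ_2 = 0.
Hence σ_0 = 0, σ_1 = -15/2, σ_2 = 0.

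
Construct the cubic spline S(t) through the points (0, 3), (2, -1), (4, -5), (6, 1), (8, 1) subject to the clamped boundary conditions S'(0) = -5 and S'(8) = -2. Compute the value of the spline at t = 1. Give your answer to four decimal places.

0.2232

Put M_i = S'' at the i-th knot. Here h = (2, 2, 2, 2) and Δ = (-2, -2, 3, 0), so the interior equations h_(i-1)·M_(i-1) + 2(h_(i-1)+h_i)·M_i + h_i·M_(i+1) = 6(Δ_i − Δ_(i-1)) read
  2·M_0 + 8·M_1 + 2·M_2 = 6(Δ_1 - Δ_0) = 0
  2·M_1 + 8·M_2 + 2·M_3 = 6(Δ_2 - Δ_1) = 30
  2·M_2 + 8·M_3 + 2·M_4 = 6(Δ_3 - Δ_2) = -18
Clamped end conditions give two more equations: 2h_0·M_0 + h_0·M_1 = 6(Δ_0 - S'(0)) = 18 and h_3·M_3 + 2h_3·M_4 = 6(S'(8) - Δ_3) = -12.
Solving the tridiagonal system: M_0 = 165/28, M_1 = -39/14, M_2 = 21/4, M_3 = -45/14, M_4 = -39/28.
On [0, 2], S(t) = 3 - 5·t + 165/56·t² - 81/112·t³.
With t = 1: S(1) = 25/112.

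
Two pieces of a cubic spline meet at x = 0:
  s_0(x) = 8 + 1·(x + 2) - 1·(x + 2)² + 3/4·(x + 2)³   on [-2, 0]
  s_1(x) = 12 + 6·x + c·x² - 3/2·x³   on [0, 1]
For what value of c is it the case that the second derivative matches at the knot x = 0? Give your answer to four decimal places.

3.5000

s_0''(x) = -2 + 9/2·(x + 2), so s_0''(0) = 7. On the right, s_1''(0) = 2c, so c = 7/2.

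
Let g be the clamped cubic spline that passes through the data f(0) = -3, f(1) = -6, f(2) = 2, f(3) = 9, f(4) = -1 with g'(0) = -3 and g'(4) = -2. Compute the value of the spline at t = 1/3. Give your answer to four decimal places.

Let M_i = g''(x_i). Step sizes h_i = 1, 1, 1, 1; slopes of the chords Δ_i = (y_(i+1) - y_i)/h_i = -3, 8, 7, -10.
  1·M_0 + 4·M_1 + 1·M_2 = 6(Δ_1 - Δ_0) = 66
  1·M_1 + 4·M_2 + 1·M_3 = 6(Δ_2 - Δ_1) = -6
  1·M_2 + 4·M_3 + 1·M_4 = 6(Δ_3 - Δ_2) = -102
Clamped end conditions give two more equations: 2h_0·M_0 + h_0·M_1 = 6(Δ_0 - g'(0)) = 0 and h_3·M_3 + 2h_3·M_4 = 6(g'(4) - Δ_3) = 48.
Solving the tridiagonal system: M_0 = -251/28, M_1 = 251/14, M_2 = 13/4, M_3 = -517/14, M_4 = 1189/28.
On [0, 1], g(t) = -3 - 3·t - 251/56·t² + 251/56·t³.
With t = 1/3: g(1/3) = -3275/756.

-4.3320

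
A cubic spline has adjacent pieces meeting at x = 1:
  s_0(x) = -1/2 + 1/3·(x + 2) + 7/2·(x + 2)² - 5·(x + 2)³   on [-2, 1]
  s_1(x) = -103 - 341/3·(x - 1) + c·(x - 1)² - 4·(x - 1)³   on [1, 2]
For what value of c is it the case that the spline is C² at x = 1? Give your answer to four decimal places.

-41.5000

s_0''(x) = 7 - 30·(x + 2), so s_0''(1) = -83. On the right, s_1''(1) = 2c, so c = -83/2.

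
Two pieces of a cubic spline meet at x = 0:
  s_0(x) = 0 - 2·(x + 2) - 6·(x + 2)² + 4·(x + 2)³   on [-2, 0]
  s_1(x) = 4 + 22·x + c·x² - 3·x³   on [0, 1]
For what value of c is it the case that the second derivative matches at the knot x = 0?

18

s_0''(x) = -12 + 24·(x + 2), so s_0''(0) = 36. On the right, s_1''(0) = 2c, so c = 18.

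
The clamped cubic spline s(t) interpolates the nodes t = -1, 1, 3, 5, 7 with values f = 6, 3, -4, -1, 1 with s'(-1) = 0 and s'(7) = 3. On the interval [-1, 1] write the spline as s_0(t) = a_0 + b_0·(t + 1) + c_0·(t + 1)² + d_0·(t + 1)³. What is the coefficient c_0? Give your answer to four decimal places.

Put σ_i = s'' at the i-th knot. Here h = (2, 2, 2, 2) and Δ = (-3/2, -7/2, 3/2, 1), so the interior equations h_(i-1)·σ_(i-1) + 2(h_(i-1)+h_i)·σ_i + h_i·σ_(i+1) = 6(Δ_i − Δ_(i-1)) read
  2·σ_0 + 8·σ_1 + 2·σ_2 = 6(Δ_1 - Δ_0) = -12
  2·σ_1 + 8·σ_2 + 2·σ_3 = 6(Δ_2 - Δ_1) = 30
  2·σ_2 + 8·σ_3 + 2·σ_4 = 6(Δ_3 - Δ_2) = -3
Clamped end conditions give two more equations: 2h_0·σ_0 + h_0·σ_1 = 6(Δ_0 - s'(-1)) = -9 and h_3·σ_3 + 2h_3·σ_4 = 6(s'(7) - Δ_3) = 12.
Solving the tridiagonal system: σ_0 = -111/112, σ_1 = -141/56, σ_2 = 81/16, σ_3 = -153/56, σ_4 = 489/112.
On [-1, 1], with s_0(t) = a_0 + b_0·(t + 1) + c_0·(t + 1)² + d_0·(t + 1)³: c_0 = σ_0/2 = -111/224, d_0 = (σ_1 - σ_0)/(6h_0) = -57/448, b_0 = Δ_0 - h_0(2σ_0 + σ_1)/6 = 0.

-0.4955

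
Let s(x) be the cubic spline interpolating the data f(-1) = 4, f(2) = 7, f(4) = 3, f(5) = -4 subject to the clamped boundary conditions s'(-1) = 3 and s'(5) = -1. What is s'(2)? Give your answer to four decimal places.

0.5263

Let m_i = s''(x_i). Step sizes h_i = 3, 2, 1; slopes of the chords Δ_i = (y_(i+1) - y_i)/h_i = 1, -2, -7.
  3·m_0 + 10·m_1 + 2·m_2 = 6(Δ_1 - Δ_0) = -18
  2·m_1 + 6·m_2 + 1·m_3 = 6(Δ_2 - Δ_1) = -30
Clamped end conditions give two more equations: 2h_0·m_0 + h_0·m_1 = 6(Δ_0 - s'(-1)) = -12 and h_2·m_2 + 2h_2·m_3 = 6(s'(5) - Δ_2) = 36.
Solving: m_0 = -134/57, m_1 = 40/57, m_2 = -512/57, m_3 = 1282/57.
On [2, 4], s'(x) = b_1 + 2c_1·(x - 2) + 3d_1·(x - 2)² with b_1 = Δ_1 - h_1(2m_1 + m_2)/6 = 10/19, c_1 = m_1/2 = 20/57, d_1 = (m_2 - m_1)/(6h_1) = -46/57. So s'(2) = 10/19.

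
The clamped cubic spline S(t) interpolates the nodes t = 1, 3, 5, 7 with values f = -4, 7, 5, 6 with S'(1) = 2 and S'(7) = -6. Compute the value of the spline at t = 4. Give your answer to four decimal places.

Put M_i = S'' at the i-th knot. Here h = (2, 2, 2) and Δ = (11/2, -1, 1/2), so the interior equations h_(i-1)·M_(i-1) + 2(h_(i-1)+h_i)·M_i + h_i·M_(i+1) = 6(Δ_i − Δ_(i-1)) read
  2·M_0 + 8·M_1 + 2·M_2 = 6(Δ_1 - Δ_0) = -39
  2·M_1 + 8·M_2 + 2·M_3 = 6(Δ_2 - Δ_1) = 9
Clamped end conditions give two more equations: 2h_0·M_0 + h_0·M_1 = 6(Δ_0 - S'(1)) = 21 and h_2·M_2 + 2h_2·M_3 = 6(S'(7) - Δ_2) = -39.
Forward elimination and back-substitution give M_0 = 146/15, M_1 = -269/30, M_2 = 199/30, M_3 = -196/15.
On [3, 5], S(t) = 7 + 83/30·(t - 3) - 269/60·(t - 3)² + 13/10·(t - 3)³.
With (t - 3) = 1: S(4) = 79/12.

6.5833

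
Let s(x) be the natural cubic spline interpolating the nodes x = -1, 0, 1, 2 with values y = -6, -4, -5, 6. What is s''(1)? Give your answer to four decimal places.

20.4000

Write σ_i for s''(x_i). With h_i = 1, 1, 1 and divided differences Δ_i = 2, -1, 11, the continuity of s' gives the tridiagonal system
  1·σ_0 + 4·σ_1 + 1·σ_2 = 6(Δ_1 - Δ_0) = -18
  1·σ_1 + 4·σ_2 + 1·σ_3 = 6(Δ_2 - Δ_1) = 72
Natural end conditions: σ_0 = σ_3 = 0.
Hence σ_0 = 0, σ_1 = -48/5, σ_2 = 102/5, σ_3 = 0.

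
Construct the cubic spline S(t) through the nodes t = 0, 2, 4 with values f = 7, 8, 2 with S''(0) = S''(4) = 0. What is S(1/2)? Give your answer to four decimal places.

Let M_i = S''(x_i). Step sizes h_i = 2, 2; slopes of the chords Δ_i = (y_(i+1) - y_i)/h_i = 1/2, -3.
  2·M_0 + 8·M_1 + 2·M_2 = 6(Δ_1 - Δ_0) = -21
Natural end conditions: M_0 = M_2 = 0.
Solving the tridiagonal system: M_0 = 0, M_1 = -21/8, M_2 = 0.
On [0, 2], S(t) = 7 + 11/8·t + 0·t² - 7/32·t³.
With t = 1/2: S(1/2) = 1961/256.

7.6602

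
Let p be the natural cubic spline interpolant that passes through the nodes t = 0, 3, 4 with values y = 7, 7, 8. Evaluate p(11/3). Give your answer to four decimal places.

7.6296

Let σ_i = p''(x_i). Step sizes h_i = 3, 1; slopes of the chords Δ_i = (y_(i+1) - y_i)/h_i = 0, 1.
  3·σ_0 + 8·σ_1 + 1·σ_2 = 6(Δ_1 - Δ_0) = 6
Natural end conditions: σ_0 = σ_2 = 0.
Hence σ_0 = 0, σ_1 = 3/4, σ_2 = 0.
On [3, 4], p(t) = 7 + 3/4·(t - 3) + 3/8·(t - 3)² - 1/8·(t - 3)³.
With (t - 3) = 2/3: p(11/3) = 206/27.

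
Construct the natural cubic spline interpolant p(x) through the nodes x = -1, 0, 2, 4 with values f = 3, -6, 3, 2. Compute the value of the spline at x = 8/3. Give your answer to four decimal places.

Write M_i for p''(x_i). With h_i = 1, 2, 2 and divided differences Δ_i = -9, 9/2, -1/2, the continuity of p' gives the tridiagonal system
  1·M_0 + 6·M_1 + 2·M_2 = 6(Δ_1 - Δ_0) = 81
  2·M_1 + 8·M_2 + 2·M_3 = 6(Δ_2 - Δ_1) = -30
Natural end conditions: M_0 = M_3 = 0.
Solving: M_0 = 0, M_1 = 177/11, M_2 = -171/22, M_3 = 0.
On [2, 4], p(x) = 3 + 103/22·(x - 2) - 171/44·(x - 2)² + 57/88·(x - 2)³.
With (x - 2) = 2/3: p(8/3) = 454/99.

4.5859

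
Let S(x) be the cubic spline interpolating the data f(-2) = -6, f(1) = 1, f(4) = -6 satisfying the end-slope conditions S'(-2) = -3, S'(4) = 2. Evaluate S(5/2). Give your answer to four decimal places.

Let σ_i = S''(x_i). Step sizes h_i = 3, 3; slopes of the chords Δ_i = (y_(i+1) - y_i)/h_i = 7/3, -7/3.
  3·σ_0 + 12·σ_1 + 3·σ_2 = 6(Δ_1 - Δ_0) = -28
Clamped end conditions give two more equations: 2h_0·σ_0 + h_0·σ_1 = 6(Δ_0 - S'(-2)) = 32 and h_1·σ_1 + 2h_1·σ_2 = 6(S'(4) - Δ_1) = 26.
Solving: σ_0 = 17/2, σ_1 = -19/3, σ_2 = 15/2.
On [1, 4], S(x) = 1 + 1/4·(x - 1) - 19/6·(x - 1)² + 83/108·(x - 1)³.
With (x - 1) = 3/2: S(5/2) = -101/32.

-3.1563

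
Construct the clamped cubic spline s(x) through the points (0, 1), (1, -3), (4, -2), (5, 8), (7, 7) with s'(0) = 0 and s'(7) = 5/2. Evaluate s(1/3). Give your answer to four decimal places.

Put m_i = s'' at the i-th knot. Here h = (1, 3, 1, 2) and Δ = (-4, 1/3, 10, -1/2), so the interior equations h_(i-1)·m_(i-1) + 2(h_(i-1)+h_i)·m_i + h_i·m_(i+1) = 6(Δ_i − Δ_(i-1)) read
  1·m_0 + 8·m_1 + 3·m_2 = 6(Δ_1 - Δ_0) = 26
  3·m_1 + 8·m_2 + 1·m_3 = 6(Δ_2 - Δ_1) = 58
  1·m_2 + 6·m_3 + 2·m_4 = 6(Δ_3 - Δ_2) = -63
Clamped end conditions give two more equations: 2h_0·m_0 + h_0·m_1 = 6(Δ_0 - s'(0)) = -24 and h_3·m_3 + 2h_3·m_4 = 6(s'(7) - Δ_3) = 18.
Hence m_0 = -64/5, m_1 = 8/5, m_2 = 26/3, m_3 = -242/15, m_4 = 377/30.
On [0, 1], s(x) = 1 + 0·x - 32/5·x² + 12/5·x³.
With x = 1/3: s(1/3) = 17/45.

0.3778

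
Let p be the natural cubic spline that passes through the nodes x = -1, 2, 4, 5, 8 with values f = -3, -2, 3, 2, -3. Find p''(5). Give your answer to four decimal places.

0.0274

Let σ_i = p''(x_i). Step sizes h_i = 3, 2, 1, 3; slopes of the chords Δ_i = (y_(i+1) - y_i)/h_i = 1/3, 5/2, -1, -5/3.
  3·σ_0 + 10·σ_1 + 2·σ_2 = 6(Δ_1 - Δ_0) = 13
  2·σ_1 + 6·σ_2 + 1·σ_3 = 6(Δ_2 - Δ_1) = -21
  1·σ_2 + 8·σ_3 + 3·σ_4 = 6(Δ_3 - Δ_2) = -4
Natural end conditions: σ_0 = σ_4 = 0.
Solving the tridiagonal system: σ_0 = 0, σ_1 = 313/146, σ_2 = -308/73, σ_3 = 2/73, σ_4 = 0.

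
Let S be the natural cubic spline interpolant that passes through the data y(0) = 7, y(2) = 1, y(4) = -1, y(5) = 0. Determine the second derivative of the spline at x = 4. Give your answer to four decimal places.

With M_i denoting the second derivative at x_i, h_i = 2, 2, 1, and Δ_i = (y_(i+1) − y_i)/h_i = -3, -1, 1:
  2·M_0 + 8·M_1 + 2·M_2 = 6(Δ_1 - Δ_0) = 12
  2·M_1 + 6·M_2 + 1·M_3 = 6(Δ_2 - Δ_1) = 12
Natural end conditions: M_0 = M_3 = 0.
Solving the tridiagonal system: M_0 = 0, M_1 = 12/11, M_2 = 18/11, M_3 = 0.

1.6364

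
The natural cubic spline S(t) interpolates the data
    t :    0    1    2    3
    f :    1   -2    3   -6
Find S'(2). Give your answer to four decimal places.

Write M_i for S''(x_i). With h_i = 1, 1, 1 and divided differences Δ_i = -3, 5, -9, the continuity of S' gives the tridiagonal system
  1·M_0 + 4·M_1 + 1·M_2 = 6(Δ_1 - Δ_0) = 48
  1·M_1 + 4·M_2 + 1·M_3 = 6(Δ_2 - Δ_1) = -84
Natural end conditions: M_0 = M_3 = 0.
Solving: M_0 = 0, M_1 = 92/5, M_2 = -128/5, M_3 = 0.
On [2, 3], S'(t) = b_2 + 2c_2·(t - 2) + 3d_2·(t - 2)² with b_2 = Δ_2 - h_2(2M_2 + M_3)/6 = -7/15, c_2 = M_2/2 = -64/5, d_2 = (M_3 - M_2)/(6h_2) = 64/15. So S'(2) = -7/15.

-0.4667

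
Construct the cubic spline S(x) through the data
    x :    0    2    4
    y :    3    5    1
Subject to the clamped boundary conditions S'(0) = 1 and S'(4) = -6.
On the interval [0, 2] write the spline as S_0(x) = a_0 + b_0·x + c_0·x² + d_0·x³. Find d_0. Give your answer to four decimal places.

With m_i denoting the second derivative at x_i, h_i = 2, 2, and Δ_i = (y_(i+1) − y_i)/h_i = 1, -2:
  2·m_0 + 8·m_1 + 2·m_2 = 6(Δ_1 - Δ_0) = -18
Clamped end conditions give two more equations: 2h_0·m_0 + h_0·m_1 = 6(Δ_0 - S'(0)) = 0 and h_1·m_1 + 2h_1·m_2 = 6(S'(4) - Δ_1) = -24.
Solving the tridiagonal system: m_0 = 1/2, m_1 = -1, m_2 = -11/2.
On [0, 2], with S_0(x) = a_0 + b_0·x + c_0·x² + d_0·x³: c_0 = m_0/2 = 1/4, d_0 = (m_1 - m_0)/(6h_0) = -1/8, b_0 = Δ_0 - h_0(2m_0 + m_1)/6 = 1.

-0.1250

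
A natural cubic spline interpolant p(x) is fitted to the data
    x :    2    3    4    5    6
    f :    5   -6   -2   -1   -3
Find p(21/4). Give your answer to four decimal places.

-1.3945

Write σ_i for p''(x_i). With h_i = 1, 1, 1, 1 and divided differences Δ_i = -11, 4, 1, -2, the continuity of p' gives the tridiagonal system
  1·σ_0 + 4·σ_1 + 1·σ_2 = 6(Δ_1 - Δ_0) = 90
  1·σ_1 + 4·σ_2 + 1·σ_3 = 6(Δ_2 - Δ_1) = -18
  1·σ_2 + 4·σ_3 + 1·σ_4 = 6(Δ_3 - Δ_2) = -18
Natural end conditions: σ_0 = σ_4 = 0.
Solving the tridiagonal system: σ_0 = 0, σ_1 = 351/14, σ_2 = -72/7, σ_3 = -27/14, σ_4 = 0.
On [5, 6], p(x) = -1 - 19/14·(x - 5) - 27/28·(x - 5)² + 9/28·(x - 5)³.
With (x - 5) = 1/4: p(21/4) = -357/256.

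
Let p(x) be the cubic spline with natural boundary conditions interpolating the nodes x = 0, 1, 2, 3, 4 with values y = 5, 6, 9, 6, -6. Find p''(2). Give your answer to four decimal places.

-7.2857

Let m_i = p''(x_i). Step sizes h_i = 1, 1, 1, 1; slopes of the chords Δ_i = (y_(i+1) - y_i)/h_i = 1, 3, -3, -12.
  1·m_0 + 4·m_1 + 1·m_2 = 6(Δ_1 - Δ_0) = 12
  1·m_1 + 4·m_2 + 1·m_3 = 6(Δ_2 - Δ_1) = -36
  1·m_2 + 4·m_3 + 1·m_4 = 6(Δ_3 - Δ_2) = -54
Natural end conditions: m_0 = m_4 = 0.
Solving: m_0 = 0, m_1 = 135/28, m_2 = -51/7, m_3 = -327/28, m_4 = 0.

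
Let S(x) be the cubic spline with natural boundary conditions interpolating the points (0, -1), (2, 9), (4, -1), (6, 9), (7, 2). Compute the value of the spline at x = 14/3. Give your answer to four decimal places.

2.0804

Put m_i = S'' at the i-th knot. Here h = (2, 2, 2, 1) and Δ = (5, -5, 5, -7), so the interior equations h_(i-1)·m_(i-1) + 2(h_(i-1)+h_i)·m_i + h_i·m_(i+1) = 6(Δ_i − Δ_(i-1)) read
  2·m_0 + 8·m_1 + 2·m_2 = 6(Δ_1 - Δ_0) = -60
  2·m_1 + 8·m_2 + 2·m_3 = 6(Δ_2 - Δ_1) = 60
  2·m_2 + 6·m_3 + 1·m_4 = 6(Δ_3 - Δ_2) = -72
Natural end conditions: m_0 = m_4 = 0.
Forward elimination and back-substitution give m_0 = 0, m_1 = -456/41, m_2 = 594/41, m_3 = -690/41, m_4 = 0.
On [4, 6], S(x) = -1 + 39/41·(x - 4) + 297/41·(x - 4)² - 107/41·(x - 4)³.
With (x - 4) = 2/3: S(14/3) = 2303/1107.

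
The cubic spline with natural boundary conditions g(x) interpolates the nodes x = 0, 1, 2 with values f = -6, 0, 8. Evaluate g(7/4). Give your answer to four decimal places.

Let M_i = g''(x_i). Step sizes h_i = 1, 1; slopes of the chords Δ_i = (y_(i+1) - y_i)/h_i = 6, 8.
  1·M_0 + 4·M_1 + 1·M_2 = 6(Δ_1 - Δ_0) = 12
Natural end conditions: M_0 = M_2 = 0.
Solving the tridiagonal system: M_0 = 0, M_1 = 3, M_2 = 0.
On [1, 2], g(x) = 0 + 7·(x - 1) + 3/2·(x - 1)² - 1/2·(x - 1)³.
With (x - 1) = 3/4: g(7/4) = 753/128.

5.8828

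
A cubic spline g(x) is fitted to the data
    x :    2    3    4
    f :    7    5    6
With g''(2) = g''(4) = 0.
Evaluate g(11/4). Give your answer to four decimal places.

With m_i denoting the second derivative at x_i, h_i = 1, 1, and Δ_i = (y_(i+1) − y_i)/h_i = -2, 1:
  1·m_0 + 4·m_1 + 1·m_2 = 6(Δ_1 - Δ_0) = 18
Natural end conditions: m_0 = m_2 = 0.
Forward elimination and back-substitution give m_0 = 0, m_1 = 9/2, m_2 = 0.
On [2, 3], g(x) = 7 - 11/4·(x - 2) + 0·(x - 2)² + 3/4·(x - 2)³.
With (x - 2) = 3/4: g(11/4) = 1345/256.

5.2539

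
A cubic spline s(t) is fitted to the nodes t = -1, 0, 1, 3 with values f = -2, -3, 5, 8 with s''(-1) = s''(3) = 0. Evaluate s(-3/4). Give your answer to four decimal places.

Let σ_i = s''(x_i). Step sizes h_i = 1, 1, 2; slopes of the chords Δ_i = (y_(i+1) - y_i)/h_i = -1, 8, 3/2.
  1·σ_0 + 4·σ_1 + 1·σ_2 = 6(Δ_1 - Δ_0) = 54
  1·σ_1 + 6·σ_2 + 2·σ_3 = 6(Δ_2 - Δ_1) = -39
Natural end conditions: σ_0 = σ_3 = 0.
Solving: σ_0 = 0, σ_1 = 363/23, σ_2 = -210/23, σ_3 = 0.
On [-1, 0], s(t) = -2 - 167/46·(t + 1) + 0·(t + 1)² + 121/46·(t + 1)³.
With (t + 1) = 1/4: s(-3/4) = -8439/2944.

-2.8665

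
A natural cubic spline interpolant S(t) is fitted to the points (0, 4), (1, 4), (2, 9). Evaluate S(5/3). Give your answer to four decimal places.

Let M_i = S''(x_i). Step sizes h_i = 1, 1; slopes of the chords Δ_i = (y_(i+1) - y_i)/h_i = 0, 5.
  1·M_0 + 4·M_1 + 1·M_2 = 6(Δ_1 - Δ_0) = 30
Natural end conditions: M_0 = M_2 = 0.
Solving the tridiagonal system: M_0 = 0, M_1 = 15/2, M_2 = 0.
On [1, 2], S(t) = 4 + 5/2·(t - 1) + 15/4·(t - 1)² - 5/4·(t - 1)³.
With (t - 1) = 2/3: S(5/3) = 188/27.

6.9630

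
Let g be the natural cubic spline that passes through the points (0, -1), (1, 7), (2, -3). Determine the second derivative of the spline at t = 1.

-27

Write σ_i for g''(x_i). With h_i = 1, 1 and divided differences Δ_i = 8, -10, the continuity of g' gives the tridiagonal system
  1·σ_0 + 4·σ_1 + 1·σ_2 = 6(Δ_1 - Δ_0) = -108
Natural end conditions: σ_0 = σ_2 = 0.
Forward elimination and back-substitution give σ_0 = 0, σ_1 = -27, σ_2 = 0.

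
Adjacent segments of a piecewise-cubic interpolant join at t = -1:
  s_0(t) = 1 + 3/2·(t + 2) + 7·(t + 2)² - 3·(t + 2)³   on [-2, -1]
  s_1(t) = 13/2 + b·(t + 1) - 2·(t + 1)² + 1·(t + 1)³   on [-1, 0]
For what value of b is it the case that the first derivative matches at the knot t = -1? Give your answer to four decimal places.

s_0'(t) = 3/2 + 14·(t + 2) - 9·(t + 2)², so s_0'(-1) = 13/2. On the right, s_1'(-1) = b, so b = 13/2.

6.5000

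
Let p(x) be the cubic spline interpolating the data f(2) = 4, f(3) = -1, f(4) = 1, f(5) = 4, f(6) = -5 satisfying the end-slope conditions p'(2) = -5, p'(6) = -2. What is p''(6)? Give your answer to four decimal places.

35.1429

Let M_i = p''(x_i). Step sizes h_i = 1, 1, 1, 1; slopes of the chords Δ_i = (y_(i+1) - y_i)/h_i = -5, 2, 3, -9.
  1·M_0 + 4·M_1 + 1·M_2 = 6(Δ_1 - Δ_0) = 42
  1·M_1 + 4·M_2 + 1·M_3 = 6(Δ_2 - Δ_1) = 6
  1·M_2 + 4·M_3 + 1·M_4 = 6(Δ_3 - Δ_2) = -72
Clamped end conditions give two more equations: 2h_0·M_0 + h_0·M_1 = 6(Δ_0 - p'(2)) = 0 and h_3·M_3 + 2h_3·M_4 = 6(p'(6) - Δ_3) = 42.
Forward elimination and back-substitution give M_0 = -36/7, M_1 = 72/7, M_2 = 6, M_3 = -198/7, M_4 = 246/7.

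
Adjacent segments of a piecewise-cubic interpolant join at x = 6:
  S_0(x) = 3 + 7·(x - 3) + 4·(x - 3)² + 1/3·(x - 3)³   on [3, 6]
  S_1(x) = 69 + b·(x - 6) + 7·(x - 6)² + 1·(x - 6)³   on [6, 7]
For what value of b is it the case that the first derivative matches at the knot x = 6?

40

S_0'(x) = 7 + 8·(x - 3) + 1·(x - 3)², so S_0'(6) = 40. On the right, S_1'(6) = b, so b = 40.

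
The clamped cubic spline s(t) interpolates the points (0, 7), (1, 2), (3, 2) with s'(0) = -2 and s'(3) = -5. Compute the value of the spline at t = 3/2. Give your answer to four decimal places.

With M_i denoting the second derivative at x_i, h_i = 1, 2, and Δ_i = (y_(i+1) − y_i)/h_i = -5, 0:
  1·M_0 + 6·M_1 + 2·M_2 = 6(Δ_1 - Δ_0) = 30
Clamped end conditions give two more equations: 2h_0·M_0 + h_0·M_1 = 6(Δ_0 - s'(0)) = -18 and h_1·M_1 + 2h_1·M_2 = 6(s'(3) - Δ_1) = -30.
Solving: M_0 = -15, M_1 = 12, M_2 = -27/2.
On [1, 3], s(t) = 2 - 7/2·(t - 1) + 6·(t - 1)² - 17/8·(t - 1)³.
With (t - 1) = 1/2: s(3/2) = 95/64.

1.4844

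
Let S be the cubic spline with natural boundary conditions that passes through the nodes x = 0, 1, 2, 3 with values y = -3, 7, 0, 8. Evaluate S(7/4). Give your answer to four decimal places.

With σ_i denoting the second derivative at x_i, h_i = 1, 1, 1, and Δ_i = (y_(i+1) − y_i)/h_i = 10, -7, 8:
  1·σ_0 + 4·σ_1 + 1·σ_2 = 6(Δ_1 - Δ_0) = -102
  1·σ_1 + 4·σ_2 + 1·σ_3 = 6(Δ_2 - Δ_1) = 90
Natural end conditions: σ_0 = σ_3 = 0.
Solving the tridiagonal system: σ_0 = 0, σ_1 = -166/5, σ_2 = 154/5, σ_3 = 0.
On [1, 2], S(x) = 7 - 16/15·(x - 1) - 83/5·(x - 1)² + 32/3·(x - 1)³.
With (x - 1) = 3/4: S(7/4) = 109/80.

1.3625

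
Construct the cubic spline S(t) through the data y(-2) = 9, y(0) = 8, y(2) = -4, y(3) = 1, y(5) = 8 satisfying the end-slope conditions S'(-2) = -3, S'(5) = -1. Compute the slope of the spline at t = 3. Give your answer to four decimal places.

Write m_i for S''(x_i). With h_i = 2, 2, 1, 2 and divided differences Δ_i = -1/2, -6, 5, 7/2, the continuity of S' gives the tridiagonal system
  2·m_0 + 8·m_1 + 2·m_2 = 6(Δ_1 - Δ_0) = -33
  2·m_1 + 6·m_2 + 1·m_3 = 6(Δ_2 - Δ_1) = 66
  1·m_2 + 6·m_3 + 2·m_4 = 6(Δ_3 - Δ_2) = -9
Clamped end conditions give two more equations: 2h_0·m_0 + h_0·m_1 = 6(Δ_0 - S'(-2)) = 15 and h_3·m_3 + 2h_3·m_4 = 6(S'(5) - Δ_3) = -27.
Solving the tridiagonal system: m_0 = 533/61, m_1 = -1217/122, m_2 = 1789/122, m_3 = -124/61, m_4 = -1399/244.
On [3, 5], S'(t) = b_3 + 2c_3·(t - 3) + 3d_3·(t - 3)² with b_3 = Δ_3 - h_3(2m_3 + m_4)/6 = 1651/244, c_3 = m_3/2 = -62/61, d_3 = (m_4 - m_3)/(6h_3) = -301/976. So S'(3) = 1651/244.

6.7664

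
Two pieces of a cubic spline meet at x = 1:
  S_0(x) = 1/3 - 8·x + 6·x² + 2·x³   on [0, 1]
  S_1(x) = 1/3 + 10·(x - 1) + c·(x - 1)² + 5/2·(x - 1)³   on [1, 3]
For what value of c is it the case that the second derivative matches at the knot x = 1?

12

S_0''(x) = 12 + 12·x, so S_0''(1) = 24. On the right, S_1''(1) = 2c, so c = 12.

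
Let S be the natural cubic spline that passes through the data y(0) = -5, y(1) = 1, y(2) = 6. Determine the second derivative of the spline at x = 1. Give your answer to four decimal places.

-1.5000

With M_i denoting the second derivative at x_i, h_i = 1, 1, and Δ_i = (y_(i+1) − y_i)/h_i = 6, 5:
  1·M_0 + 4·M_1 + 1·M_2 = 6(Δ_1 - Δ_0) = -6
Natural end conditions: M_0 = M_2 = 0.
Solving the tridiagonal system: M_0 = 0, M_1 = -3/2, M_2 = 0.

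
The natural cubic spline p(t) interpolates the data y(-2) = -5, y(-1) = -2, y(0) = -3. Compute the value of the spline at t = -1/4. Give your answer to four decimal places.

Put m_i = p'' at the i-th knot. Here h = (1, 1) and Δ = (3, -1), so the interior equations h_(i-1)·m_(i-1) + 2(h_(i-1)+h_i)·m_i + h_i·m_(i+1) = 6(Δ_i − Δ_(i-1)) read
  1·m_0 + 4·m_1 + 1·m_2 = 6(Δ_1 - Δ_0) = -24
Natural end conditions: m_0 = m_2 = 0.
Solving: m_0 = 0, m_1 = -6, m_2 = 0.
On [-1, 0], p(t) = -2 + 1·(t + 1) - 3·(t + 1)² + 1·(t + 1)³.
With (t + 1) = 3/4: p(-1/4) = -161/64.

-2.5156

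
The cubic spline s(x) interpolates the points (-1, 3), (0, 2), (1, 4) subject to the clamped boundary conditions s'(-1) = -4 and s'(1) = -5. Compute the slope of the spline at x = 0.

With M_i denoting the second derivative at x_i, h_i = 1, 1, and Δ_i = (y_(i+1) − y_i)/h_i = -1, 2:
  1·M_0 + 4·M_1 + 1·M_2 = 6(Δ_1 - Δ_0) = 18
Clamped end conditions give two more equations: 2h_0·M_0 + h_0·M_1 = 6(Δ_0 - s'(-1)) = 18 and h_1·M_1 + 2h_1·M_2 = 6(s'(1) - Δ_1) = -42.
Solving the tridiagonal system: M_0 = 4, M_1 = 10, M_2 = -26.
On [0, 1], s'(x) = b_1 + 2c_1·x + 3d_1·x² with b_1 = Δ_1 - h_1(2M_1 + M_2)/6 = 3, c_1 = M_1/2 = 5, d_1 = (M_2 - M_1)/(6h_1) = -6. So s'(0) = 3.

3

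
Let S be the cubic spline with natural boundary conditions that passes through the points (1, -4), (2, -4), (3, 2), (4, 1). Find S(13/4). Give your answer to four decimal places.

Write σ_i for S''(x_i). With h_i = 1, 1, 1 and divided differences Δ_i = 0, 6, -1, the continuity of S' gives the tridiagonal system
  1·σ_0 + 4·σ_1 + 1·σ_2 = 6(Δ_1 - Δ_0) = 36
  1·σ_1 + 4·σ_2 + 1·σ_3 = 6(Δ_2 - Δ_1) = -42
Natural end conditions: σ_0 = σ_3 = 0.
Forward elimination and back-substitution give σ_0 = 0, σ_1 = 62/5, σ_2 = -68/5, σ_3 = 0.
On [3, 4], S(x) = 2 + 53/15·(x - 3) - 34/5·(x - 3)² + 34/15·(x - 3)³.
With (x - 3) = 1/4: S(13/4) = 399/160.

2.4938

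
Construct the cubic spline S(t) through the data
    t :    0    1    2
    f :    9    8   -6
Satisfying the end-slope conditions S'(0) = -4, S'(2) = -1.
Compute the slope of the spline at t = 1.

-10

With σ_i denoting the second derivative at x_i, h_i = 1, 1, and Δ_i = (y_(i+1) − y_i)/h_i = -1, -14:
  1·σ_0 + 4·σ_1 + 1·σ_2 = 6(Δ_1 - Δ_0) = -78
Clamped end conditions give two more equations: 2h_0·σ_0 + h_0·σ_1 = 6(Δ_0 - S'(0)) = 18 and h_1·σ_1 + 2h_1·σ_2 = 6(S'(2) - Δ_1) = 78.
Solving the tridiagonal system: σ_0 = 30, σ_1 = -42, σ_2 = 60.
On [1, 2], S'(t) = b_1 + 2c_1·(t - 1) + 3d_1·(t - 1)² with b_1 = Δ_1 - h_1(2σ_1 + σ_2)/6 = -10, c_1 = σ_1/2 = -21, d_1 = (σ_2 - σ_1)/(6h_1) = 17. So S'(1) = -10.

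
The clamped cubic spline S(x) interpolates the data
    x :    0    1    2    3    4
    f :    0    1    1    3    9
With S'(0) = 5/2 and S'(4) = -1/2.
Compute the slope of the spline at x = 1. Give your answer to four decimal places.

With M_i denoting the second derivative at x_i, h_i = 1, 1, 1, 1, and Δ_i = (y_(i+1) − y_i)/h_i = 1, 0, 2, 6:
  1·M_0 + 4·M_1 + 1·M_2 = 6(Δ_1 - Δ_0) = -6
  1·M_1 + 4·M_2 + 1·M_3 = 6(Δ_2 - Δ_1) = 12
  1·M_2 + 4·M_3 + 1·M_4 = 6(Δ_3 - Δ_2) = 24
Clamped end conditions give two more equations: 2h_0·M_0 + h_0·M_1 = 6(Δ_0 - S'(0)) = -9 and h_3·M_3 + 2h_3·M_4 = 6(S'(4) - Δ_3) = -39.
Forward elimination and back-substitution give M_0 = -30/7, M_1 = -3/7, M_2 = 0, M_3 = 87/7, M_4 = -180/7.
On [1, 2], S'(x) = b_1 + 2c_1·(x - 1) + 3d_1·(x - 1)² with b_1 = Δ_1 - h_1(2M_1 + M_2)/6 = 1/7, c_1 = M_1/2 = -3/14, d_1 = (M_2 - M_1)/(6h_1) = 1/14. So S'(1) = 1/7.

0.1429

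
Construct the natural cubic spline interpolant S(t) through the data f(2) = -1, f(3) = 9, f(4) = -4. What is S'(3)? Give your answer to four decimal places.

Put σ_i = S'' at the i-th knot. Here h = (1, 1) and Δ = (10, -13), so the interior equations h_(i-1)·σ_(i-1) + 2(h_(i-1)+h_i)·σ_i + h_i·σ_(i+1) = 6(Δ_i − Δ_(i-1)) read
  1·σ_0 + 4·σ_1 + 1·σ_2 = 6(Δ_1 - Δ_0) = -138
Natural end conditions: σ_0 = σ_2 = 0.
Forward elimination and back-substitution give σ_0 = 0, σ_1 = -69/2, σ_2 = 0.
On [3, 4], S'(t) = b_1 + 2c_1·(t - 3) + 3d_1·(t - 3)² with b_1 = Δ_1 - h_1(2σ_1 + σ_2)/6 = -3/2, c_1 = σ_1/2 = -69/4, d_1 = (σ_2 - σ_1)/(6h_1) = 23/4. So S'(3) = -3/2.

-1.5000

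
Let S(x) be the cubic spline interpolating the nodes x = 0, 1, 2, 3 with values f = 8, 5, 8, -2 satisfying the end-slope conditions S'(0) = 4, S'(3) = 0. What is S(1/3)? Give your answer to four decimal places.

Write M_i for S''(x_i). With h_i = 1, 1, 1 and divided differences Δ_i = -3, 3, -10, the continuity of S' gives the tridiagonal system
  1·M_0 + 4·M_1 + 1·M_2 = 6(Δ_1 - Δ_0) = 36
  1·M_1 + 4·M_2 + 1·M_3 = 6(Δ_2 - Δ_1) = -78
Clamped end conditions give two more equations: 2h_0·M_0 + h_0·M_1 = 6(Δ_0 - S'(0)) = -42 and h_2·M_2 + 2h_2·M_3 = 6(S'(3) - Δ_2) = 60.
Hence M_0 = -104/3, M_1 = 82/3, M_2 = -116/3, M_3 = 148/3.
On [0, 1], S(x) = 8 + 4·x - 52/3·x² + 31/3·x³.
With x = 1/3: S(1/3) = 631/81.

7.7901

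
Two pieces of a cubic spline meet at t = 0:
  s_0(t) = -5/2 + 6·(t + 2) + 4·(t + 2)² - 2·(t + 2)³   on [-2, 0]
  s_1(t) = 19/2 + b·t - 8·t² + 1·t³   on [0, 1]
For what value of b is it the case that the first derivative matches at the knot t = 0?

-2

s_0'(t) = 6 + 8·(t + 2) - 6·(t + 2)², so s_0'(0) = -2. On the right, s_1'(0) = b, so b = -2.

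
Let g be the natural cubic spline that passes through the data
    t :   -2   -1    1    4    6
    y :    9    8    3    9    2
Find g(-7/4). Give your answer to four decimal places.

Let M_i = g''(x_i). Step sizes h_i = 1, 2, 3, 2; slopes of the chords Δ_i = (y_(i+1) - y_i)/h_i = -1, -5/2, 2, -7/2.
  1·M_0 + 6·M_1 + 2·M_2 = 6(Δ_1 - Δ_0) = -9
  2·M_1 + 10·M_2 + 3·M_3 = 6(Δ_2 - Δ_1) = 27
  3·M_2 + 10·M_3 + 2·M_4 = 6(Δ_3 - Δ_2) = -33
Natural end conditions: M_0 = M_4 = 0.
Forward elimination and back-substitution give M_0 = 0, M_1 = -1557/506, M_2 = 1197/253, M_3 = -1194/253, M_4 = 0.
On [-2, -1], g(t) = 9 - 493/1012·(t + 2) + 0·(t + 2)² - 519/1012·(t + 2)³.
With (t + 2) = 1/4: g(-7/4) = 574505/64768.

8.8702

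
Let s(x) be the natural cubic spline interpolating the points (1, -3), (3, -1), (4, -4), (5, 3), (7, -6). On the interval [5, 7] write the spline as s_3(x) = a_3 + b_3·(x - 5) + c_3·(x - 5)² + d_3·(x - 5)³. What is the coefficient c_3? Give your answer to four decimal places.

Let M_i = s''(x_i). Step sizes h_i = 2, 1, 1, 2; slopes of the chords Δ_i = (y_(i+1) - y_i)/h_i = 1, -3, 7, -9/2.
  2·M_0 + 6·M_1 + 1·M_2 = 6(Δ_1 - Δ_0) = -24
  1·M_1 + 4·M_2 + 1·M_3 = 6(Δ_2 - Δ_1) = 60
  1·M_2 + 6·M_3 + 2·M_4 = 6(Δ_3 - Δ_2) = -69
Natural end conditions: M_0 = M_4 = 0.
Solving the tridiagonal system: M_0 = 0, M_1 = -327/44, M_2 = 453/22, M_3 = -657/44, M_4 = 0.
On [5, 7], with s_3(x) = a_3 + b_3·(x - 5) + c_3·(x - 5)² + d_3·(x - 5)³: c_3 = M_3/2 = -657/88, d_3 = (M_4 - M_3)/(6h_3) = 219/176, b_3 = Δ_3 - h_3(2M_3 + M_4)/6 = 60/11.

-7.4659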